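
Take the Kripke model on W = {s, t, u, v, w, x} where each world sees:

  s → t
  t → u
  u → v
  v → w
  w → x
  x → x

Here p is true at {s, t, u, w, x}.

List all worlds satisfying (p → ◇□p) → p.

{s, t, u, w, x}

s: p → ◇□p is T, p is T. ✓
t: p → ◇□p is F, p is T. ✓
u: p → ◇□p is T, p is T. ✓
v: p → ◇□p is T, p is F. ✗
w: p → ◇□p is T, p is T. ✓
x: p → ◇□p is T, p is T. ✓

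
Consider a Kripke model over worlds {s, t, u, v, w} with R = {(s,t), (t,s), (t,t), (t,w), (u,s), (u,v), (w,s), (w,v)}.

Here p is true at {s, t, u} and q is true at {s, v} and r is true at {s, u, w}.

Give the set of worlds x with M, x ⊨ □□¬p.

s: successors {t}; □¬p there: t:F. ✗
t: successors {s, t, w}; □¬p there: s:F, t:F, w:F. ✗
u: successors {s, v}; □¬p there: s:F, v:T. ✗
v: no successors, so □□¬p holds vacuously. ✓
w: successors {s, v}; □¬p there: s:F, v:T. ✗

{v}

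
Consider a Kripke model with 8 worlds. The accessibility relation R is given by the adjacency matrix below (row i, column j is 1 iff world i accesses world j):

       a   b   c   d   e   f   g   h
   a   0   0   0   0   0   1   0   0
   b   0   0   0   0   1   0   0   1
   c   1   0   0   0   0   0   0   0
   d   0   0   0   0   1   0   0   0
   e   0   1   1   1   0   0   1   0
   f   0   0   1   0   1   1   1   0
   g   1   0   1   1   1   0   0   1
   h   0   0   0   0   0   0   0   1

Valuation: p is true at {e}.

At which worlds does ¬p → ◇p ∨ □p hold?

{b, d, e, f, g}

a: ¬p is T, ◇p ∨ □p is F. ✗
b: ¬p is T, ◇p ∨ □p is T. ✓
c: ¬p is T, ◇p ∨ □p is F. ✗
d: ¬p is T, ◇p ∨ □p is T. ✓
e: ¬p is F, ◇p ∨ □p is F. ✓
f: ¬p is T, ◇p ∨ □p is T. ✓
g: ¬p is T, ◇p ∨ □p is T. ✓
h: ¬p is T, ◇p ∨ □p is F. ✗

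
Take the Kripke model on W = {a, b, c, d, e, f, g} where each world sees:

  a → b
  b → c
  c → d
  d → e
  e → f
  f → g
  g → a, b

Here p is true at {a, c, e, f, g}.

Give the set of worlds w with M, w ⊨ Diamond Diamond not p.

a: successors {b}; Diamond not p there: b:F. ✗
b: successors {c}; Diamond not p there: c:T. ✓
c: successors {d}; Diamond not p there: d:F. ✗
d: successors {e}; Diamond not p there: e:F. ✗
e: successors {f}; Diamond not p there: f:F. ✗
f: successors {g}; Diamond not p there: g:T. ✓
g: successors {a, b}; Diamond not p there: a:T, b:F. ✓

{b, f, g}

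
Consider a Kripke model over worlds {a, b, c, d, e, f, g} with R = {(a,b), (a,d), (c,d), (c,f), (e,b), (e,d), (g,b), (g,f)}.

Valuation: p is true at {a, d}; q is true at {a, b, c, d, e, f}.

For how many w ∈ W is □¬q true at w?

3

a: successors {b, d}; ¬q there: b:F, d:F. ✗
b: no successors, so □¬q holds vacuously. ✓
c: successors {d, f}; ¬q there: d:F, f:F. ✗
d: no successors, so □¬q holds vacuously. ✓
e: successors {b, d}; ¬q there: b:F, d:F. ✗
f: no successors, so □¬q holds vacuously. ✓
g: successors {b, f}; ¬q there: b:F, f:F. ✗
Satisfying worlds: {b, d, f}.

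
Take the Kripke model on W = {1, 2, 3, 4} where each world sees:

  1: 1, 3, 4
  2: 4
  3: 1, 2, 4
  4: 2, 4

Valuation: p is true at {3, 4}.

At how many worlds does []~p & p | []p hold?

1: []~p & p is F, []p is F. ✗
2: []~p & p is F, []p is T. ✓
3: []~p & p is F, []p is F. ✗
4: []~p & p is F, []p is F. ✗
Satisfying worlds: {2}.

1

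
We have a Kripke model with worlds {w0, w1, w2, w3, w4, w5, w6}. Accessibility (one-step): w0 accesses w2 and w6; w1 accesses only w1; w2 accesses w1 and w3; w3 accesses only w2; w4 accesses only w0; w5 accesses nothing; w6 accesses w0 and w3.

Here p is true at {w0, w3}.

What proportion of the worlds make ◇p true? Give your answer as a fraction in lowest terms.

3/7

w0: successors {w2, w6}; p there: w2:F, w6:F. ✗
w1: successors {w1}; p there: w1:F. ✗
w2: successors {w1, w3}; p there: w1:F, w3:T. ✓
w3: successors {w2}; p there: w2:F. ✗
w4: successors {w0}; p there: w0:T. ✓
w5: no successors, so ◇p fails. ✗
w6: successors {w0, w3}; p there: w0:T, w3:T. ✓
That's 3 of 7 worlds, so 3/7.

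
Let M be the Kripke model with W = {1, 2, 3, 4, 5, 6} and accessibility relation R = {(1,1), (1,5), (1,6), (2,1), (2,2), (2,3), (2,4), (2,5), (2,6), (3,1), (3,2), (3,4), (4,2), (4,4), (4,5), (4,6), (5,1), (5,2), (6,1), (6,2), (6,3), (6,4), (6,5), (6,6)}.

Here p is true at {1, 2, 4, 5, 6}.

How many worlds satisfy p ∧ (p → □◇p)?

1: p is T, p → □◇p is T. ✓
2: p is T, p → □◇p is T. ✓
3: p is F, p → □◇p is T. ✗
4: p is T, p → □◇p is T. ✓
5: p is T, p → □◇p is T. ✓
6: p is T, p → □◇p is T. ✓
Satisfying worlds: {1, 2, 4, 5, 6}.

5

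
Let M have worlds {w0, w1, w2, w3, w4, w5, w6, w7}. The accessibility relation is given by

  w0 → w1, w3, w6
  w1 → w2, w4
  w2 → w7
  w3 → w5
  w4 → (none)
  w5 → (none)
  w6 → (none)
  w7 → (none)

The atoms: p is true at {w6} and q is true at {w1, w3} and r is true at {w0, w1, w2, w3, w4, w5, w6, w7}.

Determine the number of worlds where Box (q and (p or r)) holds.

4

w0: successors {w1, w3, w6}; q and (p or r) there: w1:T, w3:T, w6:F. ✗
w1: successors {w2, w4}; q and (p or r) there: w2:F, w4:F. ✗
w2: successors {w7}; q and (p or r) there: w7:F. ✗
w3: successors {w5}; q and (p or r) there: w5:F. ✗
w4: no successors, so Box (q and (p or r)) holds vacuously. ✓
w5: no successors, so Box (q and (p or r)) holds vacuously. ✓
w6: no successors, so Box (q and (p or r)) holds vacuously. ✓
w7: no successors, so Box (q and (p or r)) holds vacuously. ✓
Satisfying worlds: {w4, w5, w6, w7}.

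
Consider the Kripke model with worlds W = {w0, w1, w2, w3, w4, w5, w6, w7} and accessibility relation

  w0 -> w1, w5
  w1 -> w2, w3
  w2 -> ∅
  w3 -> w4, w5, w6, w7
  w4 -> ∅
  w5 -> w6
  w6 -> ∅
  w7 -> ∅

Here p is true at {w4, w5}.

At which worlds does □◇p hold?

{w2, w4, w6, w7}

w0: successors {w1, w5}; ◇p there: w1:F, w5:F. ✗
w1: successors {w2, w3}; ◇p there: w2:F, w3:T. ✗
w2: no successors, so □◇p holds vacuously. ✓
w3: successors {w4, w5, w6, w7}; ◇p there: w4:F, w5:F, w6:F, w7:F. ✗
w4: no successors, so □◇p holds vacuously. ✓
w5: successors {w6}; ◇p there: w6:F. ✗
w6: no successors, so □◇p holds vacuously. ✓
w7: no successors, so □◇p holds vacuously. ✓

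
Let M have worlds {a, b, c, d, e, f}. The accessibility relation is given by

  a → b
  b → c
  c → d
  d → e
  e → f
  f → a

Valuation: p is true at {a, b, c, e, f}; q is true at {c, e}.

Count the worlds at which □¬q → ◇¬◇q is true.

4

a: □¬q is T, ◇¬◇q is F. ✗
b: □¬q is F, ◇¬◇q is T. ✓
c: □¬q is T, ◇¬◇q is F. ✗
d: □¬q is F, ◇¬◇q is T. ✓
e: □¬q is T, ◇¬◇q is T. ✓
f: □¬q is T, ◇¬◇q is T. ✓
Satisfying worlds: {b, d, e, f}.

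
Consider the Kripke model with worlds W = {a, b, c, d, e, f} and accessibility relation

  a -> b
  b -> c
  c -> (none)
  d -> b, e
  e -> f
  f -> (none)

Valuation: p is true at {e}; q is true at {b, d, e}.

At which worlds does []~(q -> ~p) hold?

a: successors {b}; ~(q -> ~p) there: b:F. ✗
b: successors {c}; ~(q -> ~p) there: c:F. ✗
c: no successors, so []~(q -> ~p) holds vacuously. ✓
d: successors {b, e}; ~(q -> ~p) there: b:F, e:T. ✗
e: successors {f}; ~(q -> ~p) there: f:F. ✗
f: no successors, so []~(q -> ~p) holds vacuously. ✓

{c, f}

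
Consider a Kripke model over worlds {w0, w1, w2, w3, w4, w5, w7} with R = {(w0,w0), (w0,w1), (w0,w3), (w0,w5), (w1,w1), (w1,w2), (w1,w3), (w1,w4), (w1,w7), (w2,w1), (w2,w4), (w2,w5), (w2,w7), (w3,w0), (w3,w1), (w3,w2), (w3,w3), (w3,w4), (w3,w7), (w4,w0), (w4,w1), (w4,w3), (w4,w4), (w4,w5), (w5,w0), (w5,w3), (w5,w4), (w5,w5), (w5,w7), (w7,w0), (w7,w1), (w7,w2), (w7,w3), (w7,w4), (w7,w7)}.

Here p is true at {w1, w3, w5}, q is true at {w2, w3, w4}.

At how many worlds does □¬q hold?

w0: successors {w0, w1, w3, w5}; ¬q there: w0:T, w1:T, w3:F, w5:T. ✗
w1: successors {w1, w2, w3, w4, w7}; ¬q there: w1:T, w2:F, w3:F, w4:F, w7:T. ✗
w2: successors {w1, w4, w5, w7}; ¬q there: w1:T, w4:F, w5:T, w7:T. ✗
w3: successors {w0, w1, w2, w3, w4, w7}; ¬q there: w0:T, w1:T, w2:F, w3:F, w4:F, w7:T. ✗
w4: successors {w0, w1, w3, w4, w5}; ¬q there: w0:T, w1:T, w3:F, w4:F, w5:T. ✗
w5: successors {w0, w3, w4, w5, w7}; ¬q there: w0:T, w3:F, w4:F, w5:T, w7:T. ✗
w7: successors {w0, w1, w2, w3, w4, w7}; ¬q there: w0:T, w1:T, w2:F, w3:F, w4:F, w7:T. ✗
Satisfying worlds: ∅.

0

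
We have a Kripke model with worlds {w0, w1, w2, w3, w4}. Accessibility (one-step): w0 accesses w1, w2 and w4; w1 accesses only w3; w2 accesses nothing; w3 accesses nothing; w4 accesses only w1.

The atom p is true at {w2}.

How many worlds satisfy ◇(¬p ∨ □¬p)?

w0: successors {w1, w2, w4}; ¬p ∨ □¬p there: w1:T, w2:T, w4:T. ✓
w1: successors {w3}; ¬p ∨ □¬p there: w3:T. ✓
w2: no successors, so ◇(¬p ∨ □¬p) fails. ✗
w3: no successors, so ◇(¬p ∨ □¬p) fails. ✗
w4: successors {w1}; ¬p ∨ □¬p there: w1:T. ✓
Satisfying worlds: {w0, w1, w4}.

3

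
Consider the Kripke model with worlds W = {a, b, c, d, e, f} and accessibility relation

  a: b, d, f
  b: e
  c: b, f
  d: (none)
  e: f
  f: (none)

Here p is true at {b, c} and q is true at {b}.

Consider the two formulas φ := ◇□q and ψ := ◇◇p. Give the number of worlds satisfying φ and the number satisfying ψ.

3 and 0

For ◇□q:
a: successors {b, d, f}; □q there: b:F, d:T, f:T. ✓
b: successors {e}; □q there: e:F. ✗
c: successors {b, f}; □q there: b:F, f:T. ✓
d: no successors, so ◇□q fails. ✗
e: successors {f}; □q there: f:T. ✓
f: no successors, so ◇□q fails. ✗
— 3 worlds.
For ◇◇p:
a: successors {b, d, f}; ◇p there: b:F, d:F, f:F. ✗
b: successors {e}; ◇p there: e:F. ✗
c: successors {b, f}; ◇p there: b:F, f:F. ✗
d: no successors, so ◇◇p fails. ✗
e: successors {f}; ◇p there: f:F. ✗
f: no successors, so ◇◇p fails. ✗
— 0 worlds.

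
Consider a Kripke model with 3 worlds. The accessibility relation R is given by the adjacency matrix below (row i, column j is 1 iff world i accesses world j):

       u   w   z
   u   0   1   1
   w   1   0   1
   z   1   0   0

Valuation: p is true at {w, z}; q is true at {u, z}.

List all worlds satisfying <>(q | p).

u: successors {w, z}; q | p there: w:T, z:T. ✓
w: successors {u, z}; q | p there: u:T, z:T. ✓
z: successors {u}; q | p there: u:T. ✓

{u, w, z}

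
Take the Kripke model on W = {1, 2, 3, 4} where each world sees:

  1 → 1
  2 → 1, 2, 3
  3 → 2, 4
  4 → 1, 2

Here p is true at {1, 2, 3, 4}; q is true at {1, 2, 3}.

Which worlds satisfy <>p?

1: successors {1}; p there: 1:T. ✓
2: successors {1, 2, 3}; p there: 1:T, 2:T, 3:T. ✓
3: successors {2, 4}; p there: 2:T, 4:T. ✓
4: successors {1, 2}; p there: 1:T, 2:T. ✓

{1, 2, 3, 4}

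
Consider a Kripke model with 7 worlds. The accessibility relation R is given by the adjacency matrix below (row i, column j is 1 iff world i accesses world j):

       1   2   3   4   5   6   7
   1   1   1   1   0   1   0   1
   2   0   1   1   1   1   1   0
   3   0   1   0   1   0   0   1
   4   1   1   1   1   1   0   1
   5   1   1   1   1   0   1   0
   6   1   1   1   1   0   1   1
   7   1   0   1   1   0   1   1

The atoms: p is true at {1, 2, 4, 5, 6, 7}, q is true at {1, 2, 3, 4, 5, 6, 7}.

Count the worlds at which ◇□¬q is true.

1: successors {1, 2, 3, 5, 7}; □¬q there: 1:F, 2:F, 3:F, 5:F, 7:F. ✗
2: successors {2, 3, 4, 5, 6}; □¬q there: 2:F, 3:F, 4:F, 5:F, 6:F. ✗
3: successors {2, 4, 7}; □¬q there: 2:F, 4:F, 7:F. ✗
4: successors {1, 2, 3, 4, 5, 7}; □¬q there: 1:F, 2:F, 3:F, 4:F, 5:F, 7:F. ✗
5: successors {1, 2, 3, 4, 6}; □¬q there: 1:F, 2:F, 3:F, 4:F, 6:F. ✗
6: successors {1, 2, 3, 4, 6, 7}; □¬q there: 1:F, 2:F, 3:F, 4:F, 6:F, 7:F. ✗
7: successors {1, 3, 4, 6, 7}; □¬q there: 1:F, 3:F, 4:F, 6:F, 7:F. ✗
Satisfying worlds: ∅.

0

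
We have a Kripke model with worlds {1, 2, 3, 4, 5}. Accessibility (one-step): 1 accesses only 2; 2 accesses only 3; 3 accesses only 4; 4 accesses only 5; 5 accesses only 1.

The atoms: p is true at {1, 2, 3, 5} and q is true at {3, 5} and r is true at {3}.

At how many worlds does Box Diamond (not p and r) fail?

1: successors {2}; Diamond (not p and r) there: 2:F. ✗
2: successors {3}; Diamond (not p and r) there: 3:F. ✗
3: successors {4}; Diamond (not p and r) there: 4:F. ✗
4: successors {5}; Diamond (not p and r) there: 5:F. ✗
5: successors {1}; Diamond (not p and r) there: 1:F. ✗
Satisfying worlds: ∅.
So Box Diamond (not p and r) fails at the other 5 worlds.

5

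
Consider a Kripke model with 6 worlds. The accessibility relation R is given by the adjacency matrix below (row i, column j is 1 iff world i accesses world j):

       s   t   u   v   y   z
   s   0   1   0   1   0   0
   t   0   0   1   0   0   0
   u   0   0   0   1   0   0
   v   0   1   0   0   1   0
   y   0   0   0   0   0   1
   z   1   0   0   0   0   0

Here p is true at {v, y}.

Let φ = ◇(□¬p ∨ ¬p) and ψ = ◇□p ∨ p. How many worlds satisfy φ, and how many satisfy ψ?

5 and 3

For ◇(□¬p ∨ ¬p):
s: successors {t, v}; □¬p ∨ ¬p there: t:T, v:F. ✓
t: successors {u}; □¬p ∨ ¬p there: u:T. ✓
u: successors {v}; □¬p ∨ ¬p there: v:F. ✗
v: successors {t, y}; □¬p ∨ ¬p there: t:T, y:T. ✓
y: successors {z}; □¬p ∨ ¬p there: z:T. ✓
z: successors {s}; □¬p ∨ ¬p there: s:T. ✓
— 5 worlds.
For ◇□p ∨ p:
s: ◇□p is F, p is F. ✗
t: ◇□p is T, p is F. ✓
u: ◇□p is F, p is F. ✗
v: ◇□p is F, p is T. ✓
y: ◇□p is F, p is T. ✓
z: ◇□p is F, p is F. ✗
— 3 worlds.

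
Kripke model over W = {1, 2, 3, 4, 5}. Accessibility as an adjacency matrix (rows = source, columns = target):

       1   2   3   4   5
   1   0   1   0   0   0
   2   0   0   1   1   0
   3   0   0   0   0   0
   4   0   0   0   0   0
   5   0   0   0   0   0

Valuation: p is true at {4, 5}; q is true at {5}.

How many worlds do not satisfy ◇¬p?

1: successors {2}; ¬p there: 2:T. ✓
2: successors {3, 4}; ¬p there: 3:T, 4:F. ✓
3: no successors, so ◇¬p fails. ✗
4: no successors, so ◇¬p fails. ✗
5: no successors, so ◇¬p fails. ✗
Satisfying worlds: {1, 2}.
So ◇¬p fails at the other 3 worlds.

3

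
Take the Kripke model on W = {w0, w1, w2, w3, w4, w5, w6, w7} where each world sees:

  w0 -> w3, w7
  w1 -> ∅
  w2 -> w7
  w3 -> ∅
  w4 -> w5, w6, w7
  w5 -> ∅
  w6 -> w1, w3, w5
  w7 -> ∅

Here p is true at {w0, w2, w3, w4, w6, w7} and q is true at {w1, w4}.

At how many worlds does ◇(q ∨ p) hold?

w0: successors {w3, w7}; q ∨ p there: w3:T, w7:T. ✓
w1: no successors, so ◇(q ∨ p) fails. ✗
w2: successors {w7}; q ∨ p there: w7:T. ✓
w3: no successors, so ◇(q ∨ p) fails. ✗
w4: successors {w5, w6, w7}; q ∨ p there: w5:F, w6:T, w7:T. ✓
w5: no successors, so ◇(q ∨ p) fails. ✗
w6: successors {w1, w3, w5}; q ∨ p there: w1:T, w3:T, w5:F. ✓
w7: no successors, so ◇(q ∨ p) fails. ✗
Satisfying worlds: {w0, w2, w4, w6}.

4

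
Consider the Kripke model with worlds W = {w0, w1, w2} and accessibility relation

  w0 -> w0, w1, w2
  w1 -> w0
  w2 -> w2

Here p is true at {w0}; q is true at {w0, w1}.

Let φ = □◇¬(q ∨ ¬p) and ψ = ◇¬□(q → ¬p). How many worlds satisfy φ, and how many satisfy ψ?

For □◇¬(q ∨ ¬p):
w0: successors {w0, w1, w2}; ◇¬(q ∨ ¬p) there: w0:F, w1:F, w2:F. ✗
w1: successors {w0}; ◇¬(q ∨ ¬p) there: w0:F. ✗
w2: successors {w2}; ◇¬(q ∨ ¬p) there: w2:F. ✗
— 0 worlds.
For ◇¬□(q → ¬p):
w0: successors {w0, w1, w2}; ¬□(q → ¬p) there: w0:T, w1:T, w2:F. ✓
w1: successors {w0}; ¬□(q → ¬p) there: w0:T. ✓
w2: successors {w2}; ¬□(q → ¬p) there: w2:F. ✗
— 2 worlds.

0 and 2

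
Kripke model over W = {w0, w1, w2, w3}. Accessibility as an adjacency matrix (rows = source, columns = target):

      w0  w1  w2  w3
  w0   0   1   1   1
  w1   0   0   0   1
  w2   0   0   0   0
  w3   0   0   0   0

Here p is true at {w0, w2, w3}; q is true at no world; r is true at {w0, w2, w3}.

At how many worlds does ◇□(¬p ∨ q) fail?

w0: successors {w1, w2, w3}; □(¬p ∨ q) there: w1:F, w2:T, w3:T. ✓
w1: successors {w3}; □(¬p ∨ q) there: w3:T. ✓
w2: no successors, so ◇□(¬p ∨ q) fails. ✗
w3: no successors, so ◇□(¬p ∨ q) fails. ✗
Satisfying worlds: {w0, w1}.
So ◇□(¬p ∨ q) fails at the other 2 worlds.

2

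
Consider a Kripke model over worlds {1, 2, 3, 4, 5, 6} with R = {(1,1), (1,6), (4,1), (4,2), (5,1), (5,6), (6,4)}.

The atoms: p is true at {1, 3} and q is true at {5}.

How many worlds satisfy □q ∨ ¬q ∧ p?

3

1: □q is F, ¬q ∧ p is T. ✓
2: □q is T, ¬q ∧ p is F. ✓
3: □q is T, ¬q ∧ p is T. ✓
4: □q is F, ¬q ∧ p is F. ✗
5: □q is F, ¬q ∧ p is F. ✗
6: □q is F, ¬q ∧ p is F. ✗
Satisfying worlds: {1, 2, 3}.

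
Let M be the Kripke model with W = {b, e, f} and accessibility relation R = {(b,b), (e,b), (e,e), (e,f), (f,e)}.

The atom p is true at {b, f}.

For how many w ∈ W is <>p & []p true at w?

1

b: <>p is T, []p is T. ✓
e: <>p is T, []p is F. ✗
f: <>p is F, []p is F. ✗
Satisfying worlds: {b}.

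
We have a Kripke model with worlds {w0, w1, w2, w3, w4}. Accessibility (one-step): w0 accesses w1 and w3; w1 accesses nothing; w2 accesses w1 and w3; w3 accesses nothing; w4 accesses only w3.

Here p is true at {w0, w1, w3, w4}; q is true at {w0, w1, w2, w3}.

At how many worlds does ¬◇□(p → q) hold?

2

w0: ◇□(p → q) is T. ✗
w1: ◇□(p → q) is F. ✓
w2: ◇□(p → q) is T. ✗
w3: ◇□(p → q) is F. ✓
w4: ◇□(p → q) is T. ✗
Satisfying worlds: {w1, w3}.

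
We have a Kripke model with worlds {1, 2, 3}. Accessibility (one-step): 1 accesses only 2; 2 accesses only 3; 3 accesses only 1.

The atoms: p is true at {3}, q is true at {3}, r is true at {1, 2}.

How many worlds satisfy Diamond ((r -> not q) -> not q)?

1: successors {2}; (r -> not q) -> not q there: 2:T. ✓
2: successors {3}; (r -> not q) -> not q there: 3:F. ✗
3: successors {1}; (r -> not q) -> not q there: 1:T. ✓
Satisfying worlds: {1, 3}.

2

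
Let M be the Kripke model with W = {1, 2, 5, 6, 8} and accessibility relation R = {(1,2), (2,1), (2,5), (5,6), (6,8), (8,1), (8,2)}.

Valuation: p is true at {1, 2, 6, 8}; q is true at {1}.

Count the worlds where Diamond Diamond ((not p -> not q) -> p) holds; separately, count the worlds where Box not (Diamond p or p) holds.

5 and 0

For Diamond Diamond ((not p -> not q) -> p):
1: successors {2}; Diamond ((not p -> not q) -> p) there: 2:T. ✓
2: successors {1, 5}; Diamond ((not p -> not q) -> p) there: 1:T, 5:T. ✓
5: successors {6}; Diamond ((not p -> not q) -> p) there: 6:T. ✓
6: successors {8}; Diamond ((not p -> not q) -> p) there: 8:T. ✓
8: successors {1, 2}; Diamond ((not p -> not q) -> p) there: 1:T, 2:T. ✓
— 5 worlds.
For Box not (Diamond p or p):
1: successors {2}; not (Diamond p or p) there: 2:F. ✗
2: successors {1, 5}; not (Diamond p or p) there: 1:F, 5:F. ✗
5: successors {6}; not (Diamond p or p) there: 6:F. ✗
6: successors {8}; not (Diamond p or p) there: 8:F. ✗
8: successors {1, 2}; not (Diamond p or p) there: 1:F, 2:F. ✗
— 0 worlds.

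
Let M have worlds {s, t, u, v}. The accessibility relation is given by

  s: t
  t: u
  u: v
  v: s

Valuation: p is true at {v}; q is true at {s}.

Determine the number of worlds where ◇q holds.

s: successors {t}; q there: t:F. ✗
t: successors {u}; q there: u:F. ✗
u: successors {v}; q there: v:F. ✗
v: successors {s}; q there: s:T. ✓
Satisfying worlds: {v}.

1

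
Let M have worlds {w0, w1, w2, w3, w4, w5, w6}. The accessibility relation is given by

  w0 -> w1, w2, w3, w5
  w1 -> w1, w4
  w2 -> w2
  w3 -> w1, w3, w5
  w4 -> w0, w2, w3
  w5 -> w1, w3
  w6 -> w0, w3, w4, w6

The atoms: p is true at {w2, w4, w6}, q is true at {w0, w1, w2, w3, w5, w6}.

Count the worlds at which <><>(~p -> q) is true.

7

w0: successors {w1, w2, w3, w5}; <>(~p -> q) there: w1:T, w2:T, w3:T, w5:T. ✓
w1: successors {w1, w4}; <>(~p -> q) there: w1:T, w4:T. ✓
w2: successors {w2}; <>(~p -> q) there: w2:T. ✓
w3: successors {w1, w3, w5}; <>(~p -> q) there: w1:T, w3:T, w5:T. ✓
w4: successors {w0, w2, w3}; <>(~p -> q) there: w0:T, w2:T, w3:T. ✓
w5: successors {w1, w3}; <>(~p -> q) there: w1:T, w3:T. ✓
w6: successors {w0, w3, w4, w6}; <>(~p -> q) there: w0:T, w3:T, w4:T, w6:T. ✓
Satisfying worlds: {w0, w1, w2, w3, w4, w5, w6}.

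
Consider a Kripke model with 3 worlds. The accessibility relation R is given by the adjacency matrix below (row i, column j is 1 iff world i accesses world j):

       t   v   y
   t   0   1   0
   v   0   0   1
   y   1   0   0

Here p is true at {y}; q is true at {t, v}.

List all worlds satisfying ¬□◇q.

{t}

t: □◇q is F. ✓
v: □◇q is T. ✗
y: □◇q is T. ✗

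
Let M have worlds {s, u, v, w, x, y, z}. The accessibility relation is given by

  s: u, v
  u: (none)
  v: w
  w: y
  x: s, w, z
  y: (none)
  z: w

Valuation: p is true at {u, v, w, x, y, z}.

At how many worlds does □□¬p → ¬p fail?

s: □□¬p is F, ¬p is T. ✓
u: □□¬p is T, ¬p is F. ✗
v: □□¬p is F, ¬p is F. ✓
w: □□¬p is T, ¬p is F. ✗
x: □□¬p is F, ¬p is F. ✓
y: □□¬p is T, ¬p is F. ✗
z: □□¬p is F, ¬p is F. ✓
Satisfying worlds: {s, v, x, z}.
So □□¬p → ¬p fails at the other 3 worlds.

3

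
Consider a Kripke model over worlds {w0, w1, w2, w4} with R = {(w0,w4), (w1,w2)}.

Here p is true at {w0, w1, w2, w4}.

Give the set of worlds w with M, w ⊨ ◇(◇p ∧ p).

∅

w0: successors {w4}; ◇p ∧ p there: w4:F. ✗
w1: successors {w2}; ◇p ∧ p there: w2:F. ✗
w2: no successors, so ◇(◇p ∧ p) fails. ✗
w4: no successors, so ◇(◇p ∧ p) fails. ✗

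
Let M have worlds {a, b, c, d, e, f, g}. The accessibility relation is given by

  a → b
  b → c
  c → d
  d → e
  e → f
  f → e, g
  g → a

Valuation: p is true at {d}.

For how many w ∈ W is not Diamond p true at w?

6

a: Diamond p is F. ✓
b: Diamond p is F. ✓
c: Diamond p is T. ✗
d: Diamond p is F. ✓
e: Diamond p is F. ✓
f: Diamond p is F. ✓
g: Diamond p is F. ✓
Satisfying worlds: {a, b, d, e, f, g}.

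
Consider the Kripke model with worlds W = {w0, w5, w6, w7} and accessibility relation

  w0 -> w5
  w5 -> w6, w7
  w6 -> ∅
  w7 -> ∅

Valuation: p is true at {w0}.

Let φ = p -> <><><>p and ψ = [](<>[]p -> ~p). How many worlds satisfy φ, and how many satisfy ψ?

3 and 4

For p -> <><><>p:
w0: p is T, <><><>p is F. ✗
w5: p is F, <><><>p is F. ✓
w6: p is F, <><><>p is F. ✓
w7: p is F, <><><>p is F. ✓
— 3 worlds.
For [](<>[]p -> ~p):
w0: successors {w5}; <>[]p -> ~p there: w5:T. ✓
w5: successors {w6, w7}; <>[]p -> ~p there: w6:T, w7:T. ✓
w6: no successors, so [](<>[]p -> ~p) holds vacuously. ✓
w7: no successors, so [](<>[]p -> ~p) holds vacuously. ✓
— 4 worlds.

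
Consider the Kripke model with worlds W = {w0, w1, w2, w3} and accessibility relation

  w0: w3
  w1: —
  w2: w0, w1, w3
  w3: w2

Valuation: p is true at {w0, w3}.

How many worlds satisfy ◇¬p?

w0: successors {w3}; ¬p there: w3:F. ✗
w1: no successors, so ◇¬p fails. ✗
w2: successors {w0, w1, w3}; ¬p there: w0:F, w1:T, w3:F. ✓
w3: successors {w2}; ¬p there: w2:T. ✓
Satisfying worlds: {w2, w3}.

2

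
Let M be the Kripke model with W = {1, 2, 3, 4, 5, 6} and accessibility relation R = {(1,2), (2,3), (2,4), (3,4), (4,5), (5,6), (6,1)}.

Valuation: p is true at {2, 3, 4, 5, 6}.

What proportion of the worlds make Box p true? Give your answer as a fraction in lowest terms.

5/6

1: successors {2}; p there: 2:T. ✓
2: successors {3, 4}; p there: 3:T, 4:T. ✓
3: successors {4}; p there: 4:T. ✓
4: successors {5}; p there: 5:T. ✓
5: successors {6}; p there: 6:T. ✓
6: successors {1}; p there: 1:F. ✗
That's 5 of 6 worlds, so 5/6.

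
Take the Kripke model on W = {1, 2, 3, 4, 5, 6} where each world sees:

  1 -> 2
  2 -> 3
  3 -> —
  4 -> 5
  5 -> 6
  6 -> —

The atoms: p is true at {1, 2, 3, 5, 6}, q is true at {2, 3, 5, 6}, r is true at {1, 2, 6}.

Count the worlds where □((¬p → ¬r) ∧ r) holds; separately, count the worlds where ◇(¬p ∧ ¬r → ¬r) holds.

For □((¬p → ¬r) ∧ r):
1: successors {2}; (¬p → ¬r) ∧ r there: 2:T. ✓
2: successors {3}; (¬p → ¬r) ∧ r there: 3:F. ✗
3: no successors, so □((¬p → ¬r) ∧ r) holds vacuously. ✓
4: successors {5}; (¬p → ¬r) ∧ r there: 5:F. ✗
5: successors {6}; (¬p → ¬r) ∧ r there: 6:T. ✓
6: no successors, so □((¬p → ¬r) ∧ r) holds vacuously. ✓
— 4 worlds.
For ◇(¬p ∧ ¬r → ¬r):
1: successors {2}; ¬p ∧ ¬r → ¬r there: 2:T. ✓
2: successors {3}; ¬p ∧ ¬r → ¬r there: 3:T. ✓
3: no successors, so ◇(¬p ∧ ¬r → ¬r) fails. ✗
4: successors {5}; ¬p ∧ ¬r → ¬r there: 5:T. ✓
5: successors {6}; ¬p ∧ ¬r → ¬r there: 6:T. ✓
6: no successors, so ◇(¬p ∧ ¬r → ¬r) fails. ✗
— 4 worlds.

4 and 4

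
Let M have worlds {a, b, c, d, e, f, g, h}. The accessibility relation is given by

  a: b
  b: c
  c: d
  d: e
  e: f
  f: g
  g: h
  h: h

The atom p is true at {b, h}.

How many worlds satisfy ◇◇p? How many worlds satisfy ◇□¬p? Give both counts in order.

For ◇◇p:
a: successors {b}; ◇p there: b:F. ✗
b: successors {c}; ◇p there: c:F. ✗
c: successors {d}; ◇p there: d:F. ✗
d: successors {e}; ◇p there: e:F. ✗
e: successors {f}; ◇p there: f:F. ✗
f: successors {g}; ◇p there: g:T. ✓
g: successors {h}; ◇p there: h:T. ✓
h: successors {h}; ◇p there: h:T. ✓
— 3 worlds.
For ◇□¬p:
a: successors {b}; □¬p there: b:T. ✓
b: successors {c}; □¬p there: c:T. ✓
c: successors {d}; □¬p there: d:T. ✓
d: successors {e}; □¬p there: e:T. ✓
e: successors {f}; □¬p there: f:T. ✓
f: successors {g}; □¬p there: g:F. ✗
g: successors {h}; □¬p there: h:F. ✗
h: successors {h}; □¬p there: h:F. ✗
— 5 worlds.

3 and 5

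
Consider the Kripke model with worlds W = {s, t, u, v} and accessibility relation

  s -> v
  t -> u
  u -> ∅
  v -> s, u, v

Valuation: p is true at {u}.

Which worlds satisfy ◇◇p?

{s, v}

s: successors {v}; ◇p there: v:T. ✓
t: successors {u}; ◇p there: u:F. ✗
u: no successors, so ◇◇p fails. ✗
v: successors {s, u, v}; ◇p there: s:F, u:F, v:T. ✓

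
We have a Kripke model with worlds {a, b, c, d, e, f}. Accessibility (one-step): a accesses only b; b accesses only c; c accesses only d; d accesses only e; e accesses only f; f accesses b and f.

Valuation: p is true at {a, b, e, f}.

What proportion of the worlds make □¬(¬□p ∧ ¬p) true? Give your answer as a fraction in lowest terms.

5/6

a: successors {b}; ¬(¬□p ∧ ¬p) there: b:T. ✓
b: successors {c}; ¬(¬□p ∧ ¬p) there: c:F. ✗
c: successors {d}; ¬(¬□p ∧ ¬p) there: d:T. ✓
d: successors {e}; ¬(¬□p ∧ ¬p) there: e:T. ✓
e: successors {f}; ¬(¬□p ∧ ¬p) there: f:T. ✓
f: successors {b, f}; ¬(¬□p ∧ ¬p) there: b:T, f:T. ✓
That's 5 of 6 worlds, so 5/6.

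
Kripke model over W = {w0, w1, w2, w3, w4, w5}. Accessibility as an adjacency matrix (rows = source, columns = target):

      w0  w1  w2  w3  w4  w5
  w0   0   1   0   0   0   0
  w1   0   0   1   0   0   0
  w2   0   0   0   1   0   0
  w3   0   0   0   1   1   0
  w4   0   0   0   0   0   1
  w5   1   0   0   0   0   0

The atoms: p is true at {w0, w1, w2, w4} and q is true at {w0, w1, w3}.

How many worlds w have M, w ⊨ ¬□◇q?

w0: □◇q is F. ✓
w1: □◇q is T. ✗
w2: □◇q is T. ✗
w3: □◇q is F. ✓
w4: □◇q is T. ✗
w5: □◇q is T. ✗
Satisfying worlds: {w0, w3}.

2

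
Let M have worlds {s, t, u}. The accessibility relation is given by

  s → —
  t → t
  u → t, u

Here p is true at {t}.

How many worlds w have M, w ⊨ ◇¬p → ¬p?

3

s: ◇¬p is F, ¬p is T. ✓
t: ◇¬p is F, ¬p is F. ✓
u: ◇¬p is T, ¬p is T. ✓
Satisfying worlds: {s, t, u}.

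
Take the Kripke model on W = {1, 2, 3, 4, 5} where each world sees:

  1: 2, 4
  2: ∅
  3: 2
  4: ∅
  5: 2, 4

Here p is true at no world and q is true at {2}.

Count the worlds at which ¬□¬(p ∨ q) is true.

3

1: □¬(p ∨ q) is F. ✓
2: □¬(p ∨ q) is T. ✗
3: □¬(p ∨ q) is F. ✓
4: □¬(p ∨ q) is T. ✗
5: □¬(p ∨ q) is F. ✓
Satisfying worlds: {1, 3, 5}.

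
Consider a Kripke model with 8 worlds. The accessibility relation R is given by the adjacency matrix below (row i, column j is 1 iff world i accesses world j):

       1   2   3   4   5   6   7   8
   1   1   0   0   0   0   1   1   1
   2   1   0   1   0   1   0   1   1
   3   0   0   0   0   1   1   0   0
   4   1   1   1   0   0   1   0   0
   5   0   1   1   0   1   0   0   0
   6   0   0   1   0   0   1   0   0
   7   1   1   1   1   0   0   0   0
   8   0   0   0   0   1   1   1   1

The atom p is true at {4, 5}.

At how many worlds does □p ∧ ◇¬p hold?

1: □p is F, ◇¬p is T. ✗
2: □p is F, ◇¬p is T. ✗
3: □p is F, ◇¬p is T. ✗
4: □p is F, ◇¬p is T. ✗
5: □p is F, ◇¬p is T. ✗
6: □p is F, ◇¬p is T. ✗
7: □p is F, ◇¬p is T. ✗
8: □p is F, ◇¬p is T. ✗
Satisfying worlds: ∅.

0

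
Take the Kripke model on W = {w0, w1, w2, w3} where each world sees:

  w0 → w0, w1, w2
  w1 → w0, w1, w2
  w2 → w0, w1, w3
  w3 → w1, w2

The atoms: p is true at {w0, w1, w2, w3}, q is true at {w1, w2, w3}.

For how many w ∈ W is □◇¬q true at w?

w0: successors {w0, w1, w2}; ◇¬q there: w0:T, w1:T, w2:T. ✓
w1: successors {w0, w1, w2}; ◇¬q there: w0:T, w1:T, w2:T. ✓
w2: successors {w0, w1, w3}; ◇¬q there: w0:T, w1:T, w3:F. ✗
w3: successors {w1, w2}; ◇¬q there: w1:T, w2:T. ✓
Satisfying worlds: {w0, w1, w3}.

3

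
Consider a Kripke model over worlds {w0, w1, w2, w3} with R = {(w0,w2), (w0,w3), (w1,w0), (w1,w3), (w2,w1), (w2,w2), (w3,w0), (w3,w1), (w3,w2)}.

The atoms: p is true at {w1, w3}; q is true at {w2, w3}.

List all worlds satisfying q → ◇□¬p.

w0: q is F, ◇□¬p is F. ✓
w1: q is F, ◇□¬p is F. ✓
w2: q is T, ◇□¬p is F. ✗
w3: q is T, ◇□¬p is F. ✗

{w0, w1}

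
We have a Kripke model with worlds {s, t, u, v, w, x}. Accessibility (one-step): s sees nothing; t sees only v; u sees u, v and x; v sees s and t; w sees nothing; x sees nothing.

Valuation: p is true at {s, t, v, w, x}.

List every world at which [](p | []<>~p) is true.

s: no successors, so [](p | []<>~p) holds vacuously. ✓
t: successors {v}; p | []<>~p there: v:T. ✓
u: successors {u, v, x}; p | []<>~p there: u:F, v:T, x:T. ✗
v: successors {s, t}; p | []<>~p there: s:T, t:T. ✓
w: no successors, so [](p | []<>~p) holds vacuously. ✓
x: no successors, so [](p | []<>~p) holds vacuously. ✓

{s, t, v, w, x}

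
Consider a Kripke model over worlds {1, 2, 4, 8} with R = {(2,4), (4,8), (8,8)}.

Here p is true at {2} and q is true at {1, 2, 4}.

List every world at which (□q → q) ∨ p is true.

1: □q → q is T, p is F. ✓
2: □q → q is T, p is T. ✓
4: □q → q is T, p is F. ✓
8: □q → q is T, p is F. ✓

{1, 2, 4, 8}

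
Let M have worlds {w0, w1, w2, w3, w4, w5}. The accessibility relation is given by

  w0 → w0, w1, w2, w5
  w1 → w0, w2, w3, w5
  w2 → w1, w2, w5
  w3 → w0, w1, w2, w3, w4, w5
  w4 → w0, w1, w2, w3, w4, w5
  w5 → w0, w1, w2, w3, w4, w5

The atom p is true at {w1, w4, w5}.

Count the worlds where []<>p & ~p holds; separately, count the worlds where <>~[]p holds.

3 and 6

For []<>p & ~p:
w0: []<>p is T, ~p is T. ✓
w1: []<>p is T, ~p is F. ✗
w2: []<>p is T, ~p is T. ✓
w3: []<>p is T, ~p is T. ✓
w4: []<>p is T, ~p is F. ✗
w5: []<>p is T, ~p is F. ✗
— 3 worlds.
For <>~[]p:
w0: successors {w0, w1, w2, w5}; ~[]p there: w0:T, w1:T, w2:T, w5:T. ✓
w1: successors {w0, w2, w3, w5}; ~[]p there: w0:T, w2:T, w3:T, w5:T. ✓
w2: successors {w1, w2, w5}; ~[]p there: w1:T, w2:T, w5:T. ✓
w3: successors {w0, w1, w2, w3, w4, w5}; ~[]p there: w0:T, w1:T, w2:T, w3:T, w4:T, w5:T. ✓
w4: successors {w0, w1, w2, w3, w4, w5}; ~[]p there: w0:T, w1:T, w2:T, w3:T, w4:T, w5:T. ✓
w5: successors {w0, w1, w2, w3, w4, w5}; ~[]p there: w0:T, w1:T, w2:T, w3:T, w4:T, w5:T. ✓
— 6 worlds.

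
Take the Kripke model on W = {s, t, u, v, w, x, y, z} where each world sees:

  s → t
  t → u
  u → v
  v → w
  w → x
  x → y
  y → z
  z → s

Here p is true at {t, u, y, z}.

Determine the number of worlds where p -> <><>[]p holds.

6

s: p is F, <><>[]p is F. ✓
t: p is T, <><>[]p is F. ✗
u: p is T, <><>[]p is F. ✗
v: p is F, <><>[]p is T. ✓
w: p is F, <><>[]p is T. ✓
x: p is F, <><>[]p is F. ✓
y: p is T, <><>[]p is T. ✓
z: p is T, <><>[]p is T. ✓
Satisfying worlds: {s, v, w, x, y, z}.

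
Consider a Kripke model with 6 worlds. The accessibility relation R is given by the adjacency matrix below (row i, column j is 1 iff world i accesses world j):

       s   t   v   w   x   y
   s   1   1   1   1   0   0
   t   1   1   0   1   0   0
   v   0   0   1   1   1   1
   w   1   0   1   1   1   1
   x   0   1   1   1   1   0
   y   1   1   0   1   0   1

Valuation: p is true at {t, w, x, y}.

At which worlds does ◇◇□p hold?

s: successors {s, t, v, w}; ◇□p there: s:F, t:F, v:F, w:F. ✗
t: successors {s, t, w}; ◇□p there: s:F, t:F, w:F. ✗
v: successors {v, w, x, y}; ◇□p there: v:F, w:F, x:F, y:F. ✗
w: successors {s, v, w, x, y}; ◇□p there: s:F, v:F, w:F, x:F, y:F. ✗
x: successors {t, v, w, x}; ◇□p there: t:F, v:F, w:F, x:F. ✗
y: successors {s, t, w, y}; ◇□p there: s:F, t:F, w:F, y:F. ✗

∅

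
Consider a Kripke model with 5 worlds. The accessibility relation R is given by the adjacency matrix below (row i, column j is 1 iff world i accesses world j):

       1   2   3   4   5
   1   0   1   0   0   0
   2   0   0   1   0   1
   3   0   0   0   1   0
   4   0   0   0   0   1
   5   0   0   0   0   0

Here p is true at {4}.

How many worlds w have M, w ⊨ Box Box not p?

4

1: successors {2}; Box not p there: 2:T. ✓
2: successors {3, 5}; Box not p there: 3:F, 5:T. ✗
3: successors {4}; Box not p there: 4:T. ✓
4: successors {5}; Box not p there: 5:T. ✓
5: no successors, so Box Box not p holds vacuously. ✓
Satisfying worlds: {1, 3, 4, 5}.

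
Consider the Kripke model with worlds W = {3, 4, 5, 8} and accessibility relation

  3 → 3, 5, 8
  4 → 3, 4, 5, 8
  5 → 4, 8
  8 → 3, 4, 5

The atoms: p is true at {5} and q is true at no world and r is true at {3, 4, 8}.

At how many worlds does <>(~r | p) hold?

3: successors {3, 5, 8}; ~r | p there: 3:F, 5:T, 8:F. ✓
4: successors {3, 4, 5, 8}; ~r | p there: 3:F, 4:F, 5:T, 8:F. ✓
5: successors {4, 8}; ~r | p there: 4:F, 8:F. ✗
8: successors {3, 4, 5}; ~r | p there: 3:F, 4:F, 5:T. ✓
Satisfying worlds: {3, 4, 8}.

3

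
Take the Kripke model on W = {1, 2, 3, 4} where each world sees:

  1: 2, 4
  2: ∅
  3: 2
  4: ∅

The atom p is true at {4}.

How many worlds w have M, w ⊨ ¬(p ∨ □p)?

2

1: p ∨ □p is F. ✓
2: p ∨ □p is T. ✗
3: p ∨ □p is F. ✓
4: p ∨ □p is T. ✗
Satisfying worlds: {1, 3}.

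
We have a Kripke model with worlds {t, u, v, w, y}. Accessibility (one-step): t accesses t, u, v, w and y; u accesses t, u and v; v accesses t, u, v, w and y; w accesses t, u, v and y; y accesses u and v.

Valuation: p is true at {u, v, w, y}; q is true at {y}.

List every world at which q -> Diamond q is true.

t: q is F, Diamond q is T. ✓
u: q is F, Diamond q is F. ✓
v: q is F, Diamond q is T. ✓
w: q is F, Diamond q is T. ✓
y: q is T, Diamond q is F. ✗

{t, u, v, w}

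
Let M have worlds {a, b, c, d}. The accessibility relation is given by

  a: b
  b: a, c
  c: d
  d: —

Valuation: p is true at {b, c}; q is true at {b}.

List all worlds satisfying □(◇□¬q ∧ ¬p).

{d}

a: successors {b}; ◇□¬q ∧ ¬p there: b:F. ✗
b: successors {a, c}; ◇□¬q ∧ ¬p there: a:T, c:F. ✗
c: successors {d}; ◇□¬q ∧ ¬p there: d:F. ✗
d: no successors, so □(◇□¬q ∧ ¬p) holds vacuously. ✓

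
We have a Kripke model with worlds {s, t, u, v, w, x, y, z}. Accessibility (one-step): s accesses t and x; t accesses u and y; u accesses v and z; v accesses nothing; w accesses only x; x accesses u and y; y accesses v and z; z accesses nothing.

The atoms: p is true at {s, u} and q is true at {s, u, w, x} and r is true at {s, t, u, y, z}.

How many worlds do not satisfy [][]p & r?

s: [][]p is F, r is T. ✗
t: [][]p is F, r is T. ✗
u: [][]p is T, r is T. ✓
v: [][]p is T, r is F. ✗
w: [][]p is F, r is F. ✗
x: [][]p is F, r is F. ✗
y: [][]p is T, r is T. ✓
z: [][]p is T, r is T. ✓
Satisfying worlds: {u, y, z}.
So [][]p & r fails at the other 5 worlds.

5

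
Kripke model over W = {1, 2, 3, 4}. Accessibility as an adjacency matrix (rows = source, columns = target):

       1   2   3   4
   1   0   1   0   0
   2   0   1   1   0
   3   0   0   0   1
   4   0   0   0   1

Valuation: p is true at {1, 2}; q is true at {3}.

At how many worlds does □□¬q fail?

1: successors {2}; □¬q there: 2:F. ✗
2: successors {2, 3}; □¬q there: 2:F, 3:T. ✗
3: successors {4}; □¬q there: 4:T. ✓
4: successors {4}; □¬q there: 4:T. ✓
Satisfying worlds: {3, 4}.
So □□¬q fails at the other 2 worlds.

2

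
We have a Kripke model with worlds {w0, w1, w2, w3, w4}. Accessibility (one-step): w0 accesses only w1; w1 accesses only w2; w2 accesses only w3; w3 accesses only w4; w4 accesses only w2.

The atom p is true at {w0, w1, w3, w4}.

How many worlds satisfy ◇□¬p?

w0: successors {w1}; □¬p there: w1:T. ✓
w1: successors {w2}; □¬p there: w2:F. ✗
w2: successors {w3}; □¬p there: w3:F. ✗
w3: successors {w4}; □¬p there: w4:T. ✓
w4: successors {w2}; □¬p there: w2:F. ✗
Satisfying worlds: {w0, w3}.

2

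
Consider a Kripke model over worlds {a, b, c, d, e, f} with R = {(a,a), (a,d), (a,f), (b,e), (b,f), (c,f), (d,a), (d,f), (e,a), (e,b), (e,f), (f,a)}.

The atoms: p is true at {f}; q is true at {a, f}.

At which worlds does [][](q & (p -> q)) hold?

{c}

a: successors {a, d, f}; [](q & (p -> q)) there: a:F, d:T, f:T. ✗
b: successors {e, f}; [](q & (p -> q)) there: e:F, f:T. ✗
c: successors {f}; [](q & (p -> q)) there: f:T. ✓
d: successors {a, f}; [](q & (p -> q)) there: a:F, f:T. ✗
e: successors {a, b, f}; [](q & (p -> q)) there: a:F, b:F, f:T. ✗
f: successors {a}; [](q & (p -> q)) there: a:F. ✗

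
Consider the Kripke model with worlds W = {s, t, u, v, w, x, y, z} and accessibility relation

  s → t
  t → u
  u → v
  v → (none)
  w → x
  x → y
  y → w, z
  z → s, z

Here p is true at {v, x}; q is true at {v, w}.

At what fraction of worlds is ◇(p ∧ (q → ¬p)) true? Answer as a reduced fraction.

s: successors {t}; p ∧ (q → ¬p) there: t:F. ✗
t: successors {u}; p ∧ (q → ¬p) there: u:F. ✗
u: successors {v}; p ∧ (q → ¬p) there: v:F. ✗
v: no successors, so ◇(p ∧ (q → ¬p)) fails. ✗
w: successors {x}; p ∧ (q → ¬p) there: x:T. ✓
x: successors {y}; p ∧ (q → ¬p) there: y:F. ✗
y: successors {w, z}; p ∧ (q → ¬p) there: w:F, z:F. ✗
z: successors {s, z}; p ∧ (q → ¬p) there: s:F, z:F. ✗
That's 1 of 8 worlds, so 1/8.

1/8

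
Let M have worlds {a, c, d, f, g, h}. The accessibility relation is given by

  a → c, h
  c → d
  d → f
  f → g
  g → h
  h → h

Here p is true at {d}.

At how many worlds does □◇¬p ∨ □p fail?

a: □◇¬p is F, □p is F. ✗
c: □◇¬p is T, □p is T. ✓
d: □◇¬p is T, □p is F. ✓
f: □◇¬p is T, □p is F. ✓
g: □◇¬p is T, □p is F. ✓
h: □◇¬p is T, □p is F. ✓
Satisfying worlds: {c, d, f, g, h}.
So □◇¬p ∨ □p fails at the other 1 world.

1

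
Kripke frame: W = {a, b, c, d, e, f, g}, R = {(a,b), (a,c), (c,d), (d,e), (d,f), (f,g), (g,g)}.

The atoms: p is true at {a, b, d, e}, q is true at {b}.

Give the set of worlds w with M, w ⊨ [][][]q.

a: successors {b, c}; [][]q there: b:T, c:F. ✗
b: no successors, so [][][]q holds vacuously. ✓
c: successors {d}; [][]q there: d:F. ✗
d: successors {e, f}; [][]q there: e:T, f:F. ✗
e: no successors, so [][][]q holds vacuously. ✓
f: successors {g}; [][]q there: g:F. ✗
g: successors {g}; [][]q there: g:F. ✗

{b, e}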